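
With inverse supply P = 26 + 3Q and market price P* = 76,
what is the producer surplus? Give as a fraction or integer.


Minimum supply price (at Q=0): P_min = 26
Quantity supplied at P* = 76:
Q* = (76 - 26)/3 = 50/3
PS = (1/2) * Q* * (P* - P_min)
PS = (1/2) * 50/3 * (76 - 26)
PS = (1/2) * 50/3 * 50 = 1250/3

1250/3


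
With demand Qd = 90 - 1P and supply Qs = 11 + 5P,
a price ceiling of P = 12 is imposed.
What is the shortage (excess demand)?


At P = 12:
Qd = 90 - 1*12 = 78
Qs = 11 + 5*12 = 71
Shortage = Qd - Qs = 78 - 71 = 7

7


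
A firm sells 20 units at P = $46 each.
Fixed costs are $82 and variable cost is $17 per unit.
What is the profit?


Total Revenue = P * Q = 46 * 20 = $920
Total Cost = FC + VC*Q = 82 + 17*20 = $422
Profit = TR - TC = 920 - 422 = $498

$498


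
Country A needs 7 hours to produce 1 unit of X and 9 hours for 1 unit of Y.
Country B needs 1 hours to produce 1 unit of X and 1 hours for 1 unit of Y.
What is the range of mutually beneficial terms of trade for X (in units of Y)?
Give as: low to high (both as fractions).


Opportunity cost of X for Country A = hours_X / hours_Y = 7/9 = 7/9 units of Y
Opportunity cost of X for Country B = hours_X / hours_Y = 1/1 = 1 units of Y
Terms of trade must be between the two opportunity costs.
Range: 7/9 to 1

7/9 to 1


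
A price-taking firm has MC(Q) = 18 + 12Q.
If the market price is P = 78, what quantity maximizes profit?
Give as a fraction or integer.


In perfect competition, profit is maximized where P = MC.
78 = 18 + 12Q
60 = 12Q
Q* = 60/12 = 5

5


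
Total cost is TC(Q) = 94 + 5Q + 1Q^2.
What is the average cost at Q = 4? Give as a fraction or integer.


TC(4) = 94 + 5*4 + 1*4^2
TC(4) = 94 + 20 + 16 = 130
AC = TC/Q = 130/4 = 65/2

65/2


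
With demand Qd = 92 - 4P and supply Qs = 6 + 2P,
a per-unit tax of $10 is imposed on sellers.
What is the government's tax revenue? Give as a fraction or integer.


With tax on sellers, new supply: Qs' = 6 + 2(P - 10)
= 2P - 14
New equilibrium quantity:
Q_new = 64/3
Tax revenue = tax * Q_new = 10 * 64/3 = 640/3

640/3


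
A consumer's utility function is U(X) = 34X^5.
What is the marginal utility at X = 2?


MU = dU/dX = 34*5*X^(5-1)
MU = 170*X^4
At X = 2:
MU = 170 * 2^4
MU = 170 * 16 = 2720

2720


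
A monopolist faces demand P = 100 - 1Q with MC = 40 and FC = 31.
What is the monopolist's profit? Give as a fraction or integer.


MR = MC: 100 - 2Q = 40
Q* = 30
P* = 100 - 1*30 = 70
Profit = (P* - MC)*Q* - FC
= (70 - 40)*30 - 31
= 30*30 - 31
= 900 - 31 = 869

869


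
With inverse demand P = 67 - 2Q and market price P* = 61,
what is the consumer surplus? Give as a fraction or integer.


Maximum willingness to pay (at Q=0): P_max = 67
Quantity demanded at P* = 61:
Q* = (67 - 61)/2 = 3
CS = (1/2) * Q* * (P_max - P*)
CS = (1/2) * 3 * (67 - 61)
CS = (1/2) * 3 * 6 = 9

9


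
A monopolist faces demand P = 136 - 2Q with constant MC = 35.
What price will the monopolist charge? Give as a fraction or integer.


MR = 136 - 4Q
Set MR = MC: 136 - 4Q = 35
Q* = 101/4
Substitute into demand:
P* = 136 - 2*101/4 = 171/2

171/2


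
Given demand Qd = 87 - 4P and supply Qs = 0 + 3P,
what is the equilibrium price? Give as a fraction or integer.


At equilibrium, Qd = Qs.
87 - 4P = 0 + 3P
87 - 0 = 4P + 3P
87 = 7P
P* = 87/7 = 87/7

87/7


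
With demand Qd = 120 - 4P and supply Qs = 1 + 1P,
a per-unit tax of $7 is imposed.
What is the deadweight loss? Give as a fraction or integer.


Pre-tax equilibrium quantity: Q* = 124/5
Post-tax equilibrium quantity: Q_tax = 96/5
Reduction in quantity: Q* - Q_tax = 28/5
DWL = (1/2) * tax * (Q* - Q_tax)
DWL = (1/2) * 7 * 28/5 = 98/5

98/5


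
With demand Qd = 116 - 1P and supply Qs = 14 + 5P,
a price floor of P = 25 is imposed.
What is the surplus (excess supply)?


At P = 25:
Qd = 116 - 1*25 = 91
Qs = 14 + 5*25 = 139
Surplus = Qs - Qd = 139 - 91 = 48

48


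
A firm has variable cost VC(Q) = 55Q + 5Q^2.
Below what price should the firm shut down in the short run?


AVC(Q) = VC(Q)/Q = 55 + 5Q
AVC is increasing in Q, so minimum AVC is at Q -> 0+.
Min AVC = 55
The firm should shut down if P < 55.

55


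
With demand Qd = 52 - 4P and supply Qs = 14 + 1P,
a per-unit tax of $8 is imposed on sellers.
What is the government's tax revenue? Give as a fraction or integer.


With tax on sellers, new supply: Qs' = 14 + 1(P - 8)
= 6 + 1P
New equilibrium quantity:
Q_new = 76/5
Tax revenue = tax * Q_new = 8 * 76/5 = 608/5

608/5


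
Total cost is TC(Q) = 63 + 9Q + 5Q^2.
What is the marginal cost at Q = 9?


MC = dTC/dQ = 9 + 2*5*Q
At Q = 9:
MC = 9 + 10*9
MC = 9 + 90 = 99

99


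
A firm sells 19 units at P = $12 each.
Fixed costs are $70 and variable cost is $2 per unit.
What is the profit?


Total Revenue = P * Q = 12 * 19 = $228
Total Cost = FC + VC*Q = 70 + 2*19 = $108
Profit = TR - TC = 228 - 108 = $120

$120


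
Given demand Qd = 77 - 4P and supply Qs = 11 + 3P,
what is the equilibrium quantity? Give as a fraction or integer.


First find equilibrium price:
77 - 4P = 11 + 3P
P* = 66/7 = 66/7
Then substitute into demand:
Q* = 77 - 4 * 66/7 = 275/7

275/7


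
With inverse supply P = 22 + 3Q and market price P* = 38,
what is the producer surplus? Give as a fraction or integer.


Minimum supply price (at Q=0): P_min = 22
Quantity supplied at P* = 38:
Q* = (38 - 22)/3 = 16/3
PS = (1/2) * Q* * (P* - P_min)
PS = (1/2) * 16/3 * (38 - 22)
PS = (1/2) * 16/3 * 16 = 128/3

128/3


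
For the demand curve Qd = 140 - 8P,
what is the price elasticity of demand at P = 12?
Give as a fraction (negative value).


dQ/dP = -8
At P = 12: Q = 140 - 8*12 = 44
E = (dQ/dP)(P/Q) = (-8)(12/44) = -24/11

-24/11


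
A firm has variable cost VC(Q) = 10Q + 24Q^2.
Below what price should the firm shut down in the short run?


AVC(Q) = VC(Q)/Q = 10 + 24Q
AVC is increasing in Q, so minimum AVC is at Q -> 0+.
Min AVC = 10
The firm should shut down if P < 10.

10


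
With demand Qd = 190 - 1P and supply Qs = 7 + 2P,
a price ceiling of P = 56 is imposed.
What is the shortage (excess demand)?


At P = 56:
Qd = 190 - 1*56 = 134
Qs = 7 + 2*56 = 119
Shortage = Qd - Qs = 134 - 119 = 15

15


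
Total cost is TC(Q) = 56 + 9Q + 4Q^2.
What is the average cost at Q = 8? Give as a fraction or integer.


TC(8) = 56 + 9*8 + 4*8^2
TC(8) = 56 + 72 + 256 = 384
AC = TC/Q = 384/8 = 48

48


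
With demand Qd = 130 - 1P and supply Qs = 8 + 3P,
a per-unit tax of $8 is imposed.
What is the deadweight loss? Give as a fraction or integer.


Pre-tax equilibrium quantity: Q* = 199/2
Post-tax equilibrium quantity: Q_tax = 187/2
Reduction in quantity: Q* - Q_tax = 6
DWL = (1/2) * tax * (Q* - Q_tax)
DWL = (1/2) * 8 * 6 = 24

24


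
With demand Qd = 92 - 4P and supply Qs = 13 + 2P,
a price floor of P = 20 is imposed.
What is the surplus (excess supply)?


At P = 20:
Qd = 92 - 4*20 = 12
Qs = 13 + 2*20 = 53
Surplus = Qs - Qd = 53 - 12 = 41

41


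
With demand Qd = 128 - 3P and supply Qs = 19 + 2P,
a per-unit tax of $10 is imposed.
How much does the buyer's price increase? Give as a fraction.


With a per-unit tax, the buyer's price increase depends on relative slopes.
Supply slope: d = 2, Demand slope: b = 3
Buyer's price increase = d * tax / (b + d)
= 2 * 10 / (3 + 2)
= 20 / 5 = 4

4


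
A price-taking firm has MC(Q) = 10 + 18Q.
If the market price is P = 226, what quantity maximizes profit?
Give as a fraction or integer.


In perfect competition, profit is maximized where P = MC.
226 = 10 + 18Q
216 = 18Q
Q* = 216/18 = 12

12


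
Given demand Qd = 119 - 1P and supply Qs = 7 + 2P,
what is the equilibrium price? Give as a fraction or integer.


At equilibrium, Qd = Qs.
119 - 1P = 7 + 2P
119 - 7 = 1P + 2P
112 = 3P
P* = 112/3 = 112/3

112/3


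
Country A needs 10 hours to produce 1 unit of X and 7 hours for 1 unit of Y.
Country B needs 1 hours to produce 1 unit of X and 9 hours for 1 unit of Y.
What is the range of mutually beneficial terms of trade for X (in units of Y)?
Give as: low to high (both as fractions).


Opportunity cost of X for Country A = hours_X / hours_Y = 10/7 = 10/7 units of Y
Opportunity cost of X for Country B = hours_X / hours_Y = 1/9 = 1/9 units of Y
Terms of trade must be between the two opportunity costs.
Range: 1/9 to 10/7

1/9 to 10/7


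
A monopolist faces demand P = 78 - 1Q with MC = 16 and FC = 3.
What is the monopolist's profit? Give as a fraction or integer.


MR = MC: 78 - 2Q = 16
Q* = 31
P* = 78 - 1*31 = 47
Profit = (P* - MC)*Q* - FC
= (47 - 16)*31 - 3
= 31*31 - 3
= 961 - 3 = 958

958


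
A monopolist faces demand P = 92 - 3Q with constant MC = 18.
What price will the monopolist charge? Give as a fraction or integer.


MR = 92 - 6Q
Set MR = MC: 92 - 6Q = 18
Q* = 37/3
Substitute into demand:
P* = 92 - 3*37/3 = 55

55


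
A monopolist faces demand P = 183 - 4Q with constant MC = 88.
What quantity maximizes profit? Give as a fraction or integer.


TR = P*Q = (183 - 4Q)Q = 183Q - 4Q^2
MR = dTR/dQ = 183 - 8Q
Set MR = MC:
183 - 8Q = 88
95 = 8Q
Q* = 95/8 = 95/8

95/8


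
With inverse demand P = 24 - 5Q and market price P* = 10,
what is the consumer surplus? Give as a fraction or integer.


Maximum willingness to pay (at Q=0): P_max = 24
Quantity demanded at P* = 10:
Q* = (24 - 10)/5 = 14/5
CS = (1/2) * Q* * (P_max - P*)
CS = (1/2) * 14/5 * (24 - 10)
CS = (1/2) * 14/5 * 14 = 98/5

98/5


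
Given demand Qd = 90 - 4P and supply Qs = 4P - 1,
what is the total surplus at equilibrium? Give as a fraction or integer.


Find equilibrium: 90 - 4P = 4P - 1
90 + 1 = 8P
P* = 91/8 = 91/8
Q* = 4*91/8 - 1 = 89/2
Inverse demand: P = 45/2 - Q/4, so P_max = 45/2
Inverse supply: P = 1/4 + Q/4, so P_min = 1/4
CS = (1/2) * 89/2 * (45/2 - 91/8) = 7921/32
PS = (1/2) * 89/2 * (91/8 - 1/4) = 7921/32
TS = CS + PS = 7921/32 + 7921/32 = 7921/16

7921/16


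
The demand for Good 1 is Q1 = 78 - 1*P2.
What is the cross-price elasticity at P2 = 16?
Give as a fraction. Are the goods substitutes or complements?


dQ1/dP2 = -1
At P2 = 16: Q1 = 78 - 1*16 = 62
Exy = (dQ1/dP2)(P2/Q1) = -1 * 16 / 62 = -8/31
Since Exy < 0, the goods are complements.

-8/31 (complements)


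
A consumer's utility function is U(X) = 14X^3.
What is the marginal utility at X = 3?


MU = dU/dX = 14*3*X^(3-1)
MU = 42*X^2
At X = 3:
MU = 42 * 3^2
MU = 42 * 9 = 378

378


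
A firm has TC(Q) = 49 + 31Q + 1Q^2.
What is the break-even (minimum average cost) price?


AC(Q) = 49/Q + 31 + 1Q
To minimize: dAC/dQ = -49/Q^2 + 1 = 0
Q^2 = 49/1 = 49
Q* = 7
Min AC = 49/7 + 31 + 1*7
Min AC = 7 + 31 + 7 = 45

45


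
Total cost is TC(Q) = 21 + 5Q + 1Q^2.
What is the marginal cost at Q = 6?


MC = dTC/dQ = 5 + 2*1*Q
At Q = 6:
MC = 5 + 2*6
MC = 5 + 12 = 17

17


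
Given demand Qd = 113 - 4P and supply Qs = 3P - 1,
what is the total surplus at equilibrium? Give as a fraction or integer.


Find equilibrium: 113 - 4P = 3P - 1
113 + 1 = 7P
P* = 114/7 = 114/7
Q* = 3*114/7 - 1 = 335/7
Inverse demand: P = 113/4 - Q/4, so P_max = 113/4
Inverse supply: P = 1/3 + Q/3, so P_min = 1/3
CS = (1/2) * 335/7 * (113/4 - 114/7) = 112225/392
PS = (1/2) * 335/7 * (114/7 - 1/3) = 112225/294
TS = CS + PS = 112225/392 + 112225/294 = 112225/168

112225/168


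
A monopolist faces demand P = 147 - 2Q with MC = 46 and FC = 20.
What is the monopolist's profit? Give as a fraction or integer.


MR = MC: 147 - 4Q = 46
Q* = 101/4
P* = 147 - 2*101/4 = 193/2
Profit = (P* - MC)*Q* - FC
= (193/2 - 46)*101/4 - 20
= 101/2*101/4 - 20
= 10201/8 - 20 = 10041/8

10041/8


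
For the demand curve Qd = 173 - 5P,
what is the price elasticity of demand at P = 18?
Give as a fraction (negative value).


dQ/dP = -5
At P = 18: Q = 173 - 5*18 = 83
E = (dQ/dP)(P/Q) = (-5)(18/83) = -90/83

-90/83


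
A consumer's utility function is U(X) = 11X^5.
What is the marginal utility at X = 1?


MU = dU/dX = 11*5*X^(5-1)
MU = 55*X^4
At X = 1:
MU = 55 * 1^4
MU = 55 * 1 = 55

55


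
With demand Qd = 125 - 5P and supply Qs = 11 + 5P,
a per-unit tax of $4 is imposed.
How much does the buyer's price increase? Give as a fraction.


With a per-unit tax, the buyer's price increase depends on relative slopes.
Supply slope: d = 5, Demand slope: b = 5
Buyer's price increase = d * tax / (b + d)
= 5 * 4 / (5 + 5)
= 20 / 10 = 2

2


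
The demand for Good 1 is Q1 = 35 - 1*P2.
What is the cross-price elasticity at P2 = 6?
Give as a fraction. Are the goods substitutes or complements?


dQ1/dP2 = -1
At P2 = 6: Q1 = 35 - 1*6 = 29
Exy = (dQ1/dP2)(P2/Q1) = -1 * 6 / 29 = -6/29
Since Exy < 0, the goods are complements.

-6/29 (complements)


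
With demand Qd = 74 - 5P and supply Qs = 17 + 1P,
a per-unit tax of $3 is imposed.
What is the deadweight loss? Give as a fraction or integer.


Pre-tax equilibrium quantity: Q* = 53/2
Post-tax equilibrium quantity: Q_tax = 24
Reduction in quantity: Q* - Q_tax = 5/2
DWL = (1/2) * tax * (Q* - Q_tax)
DWL = (1/2) * 3 * 5/2 = 15/4

15/4


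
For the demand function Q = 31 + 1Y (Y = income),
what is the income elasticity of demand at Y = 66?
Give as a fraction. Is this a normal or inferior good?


dQ/dY = 1
At Y = 66: Q = 31 + 1*66 = 97
Ey = (dQ/dY)(Y/Q) = 1 * 66 / 97 = 66/97
Since Ey > 0, this is a normal good.

66/97 (normal good)


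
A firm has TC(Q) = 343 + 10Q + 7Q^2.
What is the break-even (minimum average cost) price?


AC(Q) = 343/Q + 10 + 7Q
To minimize: dAC/dQ = -343/Q^2 + 7 = 0
Q^2 = 343/7 = 49
Q* = 7
Min AC = 343/7 + 10 + 7*7
Min AC = 49 + 10 + 49 = 108

108


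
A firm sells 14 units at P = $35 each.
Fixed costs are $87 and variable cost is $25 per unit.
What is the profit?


Total Revenue = P * Q = 35 * 14 = $490
Total Cost = FC + VC*Q = 87 + 25*14 = $437
Profit = TR - TC = 490 - 437 = $53

$53


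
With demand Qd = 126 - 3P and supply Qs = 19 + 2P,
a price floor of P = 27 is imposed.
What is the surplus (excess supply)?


At P = 27:
Qd = 126 - 3*27 = 45
Qs = 19 + 2*27 = 73
Surplus = Qs - Qd = 73 - 45 = 28

28


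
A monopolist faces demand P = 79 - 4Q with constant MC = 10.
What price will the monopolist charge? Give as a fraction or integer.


MR = 79 - 8Q
Set MR = MC: 79 - 8Q = 10
Q* = 69/8
Substitute into demand:
P* = 79 - 4*69/8 = 89/2

89/2


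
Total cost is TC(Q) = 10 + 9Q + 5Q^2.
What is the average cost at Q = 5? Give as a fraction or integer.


TC(5) = 10 + 9*5 + 5*5^2
TC(5) = 10 + 45 + 125 = 180
AC = TC/Q = 180/5 = 36

36


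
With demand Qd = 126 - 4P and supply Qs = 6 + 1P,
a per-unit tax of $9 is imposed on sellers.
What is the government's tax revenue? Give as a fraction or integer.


With tax on sellers, new supply: Qs' = 6 + 1(P - 9)
= 1P - 3
New equilibrium quantity:
Q_new = 114/5
Tax revenue = tax * Q_new = 9 * 114/5 = 1026/5

1026/5


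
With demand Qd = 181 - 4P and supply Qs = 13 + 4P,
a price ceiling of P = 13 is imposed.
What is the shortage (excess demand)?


At P = 13:
Qd = 181 - 4*13 = 129
Qs = 13 + 4*13 = 65
Shortage = Qd - Qs = 129 - 65 = 64

64


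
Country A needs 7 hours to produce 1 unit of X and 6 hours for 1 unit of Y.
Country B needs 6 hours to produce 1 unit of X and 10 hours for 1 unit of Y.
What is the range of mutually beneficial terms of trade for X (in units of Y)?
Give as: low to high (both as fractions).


Opportunity cost of X for Country A = hours_X / hours_Y = 7/6 = 7/6 units of Y
Opportunity cost of X for Country B = hours_X / hours_Y = 6/10 = 3/5 units of Y
Terms of trade must be between the two opportunity costs.
Range: 3/5 to 7/6

3/5 to 7/6


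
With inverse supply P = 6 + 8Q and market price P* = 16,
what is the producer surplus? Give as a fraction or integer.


Minimum supply price (at Q=0): P_min = 6
Quantity supplied at P* = 16:
Q* = (16 - 6)/8 = 5/4
PS = (1/2) * Q* * (P* - P_min)
PS = (1/2) * 5/4 * (16 - 6)
PS = (1/2) * 5/4 * 10 = 25/4

25/4


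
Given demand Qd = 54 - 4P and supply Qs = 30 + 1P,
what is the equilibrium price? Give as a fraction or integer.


At equilibrium, Qd = Qs.
54 - 4P = 30 + 1P
54 - 30 = 4P + 1P
24 = 5P
P* = 24/5 = 24/5

24/5


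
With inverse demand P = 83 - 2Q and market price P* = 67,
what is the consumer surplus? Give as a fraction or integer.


Maximum willingness to pay (at Q=0): P_max = 83
Quantity demanded at P* = 67:
Q* = (83 - 67)/2 = 8
CS = (1/2) * Q* * (P_max - P*)
CS = (1/2) * 8 * (83 - 67)
CS = (1/2) * 8 * 16 = 64

64


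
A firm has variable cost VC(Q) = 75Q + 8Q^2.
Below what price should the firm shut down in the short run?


AVC(Q) = VC(Q)/Q = 75 + 8Q
AVC is increasing in Q, so minimum AVC is at Q -> 0+.
Min AVC = 75
The firm should shut down if P < 75.

75


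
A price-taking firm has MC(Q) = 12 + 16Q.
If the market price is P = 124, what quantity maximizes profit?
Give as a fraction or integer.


In perfect competition, profit is maximized where P = MC.
124 = 12 + 16Q
112 = 16Q
Q* = 112/16 = 7

7


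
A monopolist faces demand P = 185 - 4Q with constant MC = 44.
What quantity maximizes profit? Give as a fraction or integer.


TR = P*Q = (185 - 4Q)Q = 185Q - 4Q^2
MR = dTR/dQ = 185 - 8Q
Set MR = MC:
185 - 8Q = 44
141 = 8Q
Q* = 141/8 = 141/8

141/8


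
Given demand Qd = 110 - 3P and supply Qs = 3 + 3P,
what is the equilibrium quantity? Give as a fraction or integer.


First find equilibrium price:
110 - 3P = 3 + 3P
P* = 107/6 = 107/6
Then substitute into demand:
Q* = 110 - 3 * 107/6 = 113/2

113/2


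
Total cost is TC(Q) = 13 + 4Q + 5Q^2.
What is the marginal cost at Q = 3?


MC = dTC/dQ = 4 + 2*5*Q
At Q = 3:
MC = 4 + 10*3
MC = 4 + 30 = 34

34


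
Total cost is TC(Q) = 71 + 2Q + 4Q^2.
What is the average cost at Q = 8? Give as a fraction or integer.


TC(8) = 71 + 2*8 + 4*8^2
TC(8) = 71 + 16 + 256 = 343
AC = TC/Q = 343/8 = 343/8

343/8


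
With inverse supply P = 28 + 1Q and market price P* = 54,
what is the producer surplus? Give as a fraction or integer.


Minimum supply price (at Q=0): P_min = 28
Quantity supplied at P* = 54:
Q* = (54 - 28)/1 = 26
PS = (1/2) * Q* * (P* - P_min)
PS = (1/2) * 26 * (54 - 28)
PS = (1/2) * 26 * 26 = 338

338


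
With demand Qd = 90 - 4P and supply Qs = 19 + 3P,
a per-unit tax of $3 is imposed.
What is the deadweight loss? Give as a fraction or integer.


Pre-tax equilibrium quantity: Q* = 346/7
Post-tax equilibrium quantity: Q_tax = 310/7
Reduction in quantity: Q* - Q_tax = 36/7
DWL = (1/2) * tax * (Q* - Q_tax)
DWL = (1/2) * 3 * 36/7 = 54/7

54/7


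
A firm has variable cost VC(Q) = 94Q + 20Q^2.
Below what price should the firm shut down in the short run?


AVC(Q) = VC(Q)/Q = 94 + 20Q
AVC is increasing in Q, so minimum AVC is at Q -> 0+.
Min AVC = 94
The firm should shut down if P < 94.

94


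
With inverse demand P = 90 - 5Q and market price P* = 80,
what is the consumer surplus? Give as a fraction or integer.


Maximum willingness to pay (at Q=0): P_max = 90
Quantity demanded at P* = 80:
Q* = (90 - 80)/5 = 2
CS = (1/2) * Q* * (P_max - P*)
CS = (1/2) * 2 * (90 - 80)
CS = (1/2) * 2 * 10 = 10

10


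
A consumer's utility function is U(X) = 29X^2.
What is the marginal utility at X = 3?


MU = dU/dX = 29*2*X^(2-1)
MU = 58*X^1
At X = 3:
MU = 58 * 3^1
MU = 58 * 3 = 174

174


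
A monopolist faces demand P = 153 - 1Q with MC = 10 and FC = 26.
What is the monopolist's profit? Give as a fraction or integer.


MR = MC: 153 - 2Q = 10
Q* = 143/2
P* = 153 - 1*143/2 = 163/2
Profit = (P* - MC)*Q* - FC
= (163/2 - 10)*143/2 - 26
= 143/2*143/2 - 26
= 20449/4 - 26 = 20345/4

20345/4


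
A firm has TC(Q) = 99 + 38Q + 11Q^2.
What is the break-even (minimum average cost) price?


AC(Q) = 99/Q + 38 + 11Q
To minimize: dAC/dQ = -99/Q^2 + 11 = 0
Q^2 = 99/11 = 9
Q* = 3
Min AC = 99/3 + 38 + 11*3
Min AC = 33 + 38 + 33 = 104

104


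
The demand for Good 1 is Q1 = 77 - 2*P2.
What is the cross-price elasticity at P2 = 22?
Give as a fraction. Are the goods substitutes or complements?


dQ1/dP2 = -2
At P2 = 22: Q1 = 77 - 2*22 = 33
Exy = (dQ1/dP2)(P2/Q1) = -2 * 22 / 33 = -4/3
Since Exy < 0, the goods are complements.

-4/3 (complements)


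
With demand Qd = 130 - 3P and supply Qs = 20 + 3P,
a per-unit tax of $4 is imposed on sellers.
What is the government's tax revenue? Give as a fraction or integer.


With tax on sellers, new supply: Qs' = 20 + 3(P - 4)
= 8 + 3P
New equilibrium quantity:
Q_new = 69
Tax revenue = tax * Q_new = 4 * 69 = 276

276


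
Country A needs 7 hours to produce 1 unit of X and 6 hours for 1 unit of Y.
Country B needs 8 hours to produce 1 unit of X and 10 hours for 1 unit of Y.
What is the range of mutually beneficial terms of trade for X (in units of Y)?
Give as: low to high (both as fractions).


Opportunity cost of X for Country A = hours_X / hours_Y = 7/6 = 7/6 units of Y
Opportunity cost of X for Country B = hours_X / hours_Y = 8/10 = 4/5 units of Y
Terms of trade must be between the two opportunity costs.
Range: 4/5 to 7/6

4/5 to 7/6


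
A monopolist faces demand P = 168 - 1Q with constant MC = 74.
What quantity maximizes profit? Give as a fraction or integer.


TR = P*Q = (168 - 1Q)Q = 168Q - 1Q^2
MR = dTR/dQ = 168 - 2Q
Set MR = MC:
168 - 2Q = 74
94 = 2Q
Q* = 94/2 = 47

47


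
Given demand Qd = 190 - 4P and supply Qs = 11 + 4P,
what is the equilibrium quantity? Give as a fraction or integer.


First find equilibrium price:
190 - 4P = 11 + 4P
P* = 179/8 = 179/8
Then substitute into demand:
Q* = 190 - 4 * 179/8 = 201/2

201/2


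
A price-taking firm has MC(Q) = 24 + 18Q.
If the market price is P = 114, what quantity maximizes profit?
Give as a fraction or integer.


In perfect competition, profit is maximized where P = MC.
114 = 24 + 18Q
90 = 18Q
Q* = 90/18 = 5

5


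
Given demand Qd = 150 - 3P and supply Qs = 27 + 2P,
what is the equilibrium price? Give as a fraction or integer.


At equilibrium, Qd = Qs.
150 - 3P = 27 + 2P
150 - 27 = 3P + 2P
123 = 5P
P* = 123/5 = 123/5

123/5


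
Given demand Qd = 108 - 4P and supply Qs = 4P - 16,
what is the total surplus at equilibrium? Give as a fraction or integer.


Find equilibrium: 108 - 4P = 4P - 16
108 + 16 = 8P
P* = 124/8 = 31/2
Q* = 4*31/2 - 16 = 46
Inverse demand: P = 27 - Q/4, so P_max = 27
Inverse supply: P = 4 + Q/4, so P_min = 4
CS = (1/2) * 46 * (27 - 31/2) = 529/2
PS = (1/2) * 46 * (31/2 - 4) = 529/2
TS = CS + PS = 529/2 + 529/2 = 529

529


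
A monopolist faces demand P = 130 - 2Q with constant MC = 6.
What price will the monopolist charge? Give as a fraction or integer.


MR = 130 - 4Q
Set MR = MC: 130 - 4Q = 6
Q* = 31
Substitute into demand:
P* = 130 - 2*31 = 68

68


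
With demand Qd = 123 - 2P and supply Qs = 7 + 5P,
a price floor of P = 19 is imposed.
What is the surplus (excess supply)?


At P = 19:
Qd = 123 - 2*19 = 85
Qs = 7 + 5*19 = 102
Surplus = Qs - Qd = 102 - 85 = 17

17


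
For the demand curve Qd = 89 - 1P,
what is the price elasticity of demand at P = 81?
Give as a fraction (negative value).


dQ/dP = -1
At P = 81: Q = 89 - 1*81 = 8
E = (dQ/dP)(P/Q) = (-1)(81/8) = -81/8

-81/8


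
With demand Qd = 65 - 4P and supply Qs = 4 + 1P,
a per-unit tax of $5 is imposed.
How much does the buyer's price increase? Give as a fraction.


With a per-unit tax, the buyer's price increase depends on relative slopes.
Supply slope: d = 1, Demand slope: b = 4
Buyer's price increase = d * tax / (b + d)
= 1 * 5 / (4 + 1)
= 5 / 5 = 1

1


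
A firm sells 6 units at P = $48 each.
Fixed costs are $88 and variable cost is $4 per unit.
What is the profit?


Total Revenue = P * Q = 48 * 6 = $288
Total Cost = FC + VC*Q = 88 + 4*6 = $112
Profit = TR - TC = 288 - 112 = $176

$176


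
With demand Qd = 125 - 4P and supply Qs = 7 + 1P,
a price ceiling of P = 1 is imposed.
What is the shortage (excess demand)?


At P = 1:
Qd = 125 - 4*1 = 121
Qs = 7 + 1*1 = 8
Shortage = Qd - Qs = 121 - 8 = 113

113


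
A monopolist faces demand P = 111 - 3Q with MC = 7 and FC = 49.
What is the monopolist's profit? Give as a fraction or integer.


MR = MC: 111 - 6Q = 7
Q* = 52/3
P* = 111 - 3*52/3 = 59
Profit = (P* - MC)*Q* - FC
= (59 - 7)*52/3 - 49
= 52*52/3 - 49
= 2704/3 - 49 = 2557/3

2557/3


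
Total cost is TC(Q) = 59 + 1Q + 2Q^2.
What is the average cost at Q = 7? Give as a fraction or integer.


TC(7) = 59 + 1*7 + 2*7^2
TC(7) = 59 + 7 + 98 = 164
AC = TC/Q = 164/7 = 164/7

164/7


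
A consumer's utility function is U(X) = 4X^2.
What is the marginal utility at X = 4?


MU = dU/dX = 4*2*X^(2-1)
MU = 8*X^1
At X = 4:
MU = 8 * 4^1
MU = 8 * 4 = 32

32


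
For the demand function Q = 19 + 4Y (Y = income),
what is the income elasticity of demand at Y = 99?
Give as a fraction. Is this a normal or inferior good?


dQ/dY = 4
At Y = 99: Q = 19 + 4*99 = 415
Ey = (dQ/dY)(Y/Q) = 4 * 99 / 415 = 396/415
Since Ey > 0, this is a normal good.

396/415 (normal good)


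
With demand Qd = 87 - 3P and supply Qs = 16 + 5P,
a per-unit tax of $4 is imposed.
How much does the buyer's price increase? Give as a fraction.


With a per-unit tax, the buyer's price increase depends on relative slopes.
Supply slope: d = 5, Demand slope: b = 3
Buyer's price increase = d * tax / (b + d)
= 5 * 4 / (3 + 5)
= 20 / 8 = 5/2

5/2


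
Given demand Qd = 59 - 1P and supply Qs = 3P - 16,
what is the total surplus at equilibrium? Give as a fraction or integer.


Find equilibrium: 59 - 1P = 3P - 16
59 + 16 = 4P
P* = 75/4 = 75/4
Q* = 3*75/4 - 16 = 161/4
Inverse demand: P = 59 - Q/1, so P_max = 59
Inverse supply: P = 16/3 + Q/3, so P_min = 16/3
CS = (1/2) * 161/4 * (59 - 75/4) = 25921/32
PS = (1/2) * 161/4 * (75/4 - 16/3) = 25921/96
TS = CS + PS = 25921/32 + 25921/96 = 25921/24

25921/24


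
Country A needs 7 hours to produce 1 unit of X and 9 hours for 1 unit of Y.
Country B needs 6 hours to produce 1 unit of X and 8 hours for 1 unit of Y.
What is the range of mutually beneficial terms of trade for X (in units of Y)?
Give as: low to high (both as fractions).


Opportunity cost of X for Country A = hours_X / hours_Y = 7/9 = 7/9 units of Y
Opportunity cost of X for Country B = hours_X / hours_Y = 6/8 = 3/4 units of Y
Terms of trade must be between the two opportunity costs.
Range: 3/4 to 7/9

3/4 to 7/9


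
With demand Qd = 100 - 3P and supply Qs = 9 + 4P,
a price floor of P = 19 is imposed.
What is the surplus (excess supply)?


At P = 19:
Qd = 100 - 3*19 = 43
Qs = 9 + 4*19 = 85
Surplus = Qs - Qd = 85 - 43 = 42

42


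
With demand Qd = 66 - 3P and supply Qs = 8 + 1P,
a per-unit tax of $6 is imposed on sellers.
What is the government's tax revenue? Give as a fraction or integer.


With tax on sellers, new supply: Qs' = 8 + 1(P - 6)
= 2 + 1P
New equilibrium quantity:
Q_new = 18
Tax revenue = tax * Q_new = 6 * 18 = 108

108


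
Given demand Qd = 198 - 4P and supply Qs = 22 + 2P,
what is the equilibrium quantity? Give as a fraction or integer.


First find equilibrium price:
198 - 4P = 22 + 2P
P* = 176/6 = 88/3
Then substitute into demand:
Q* = 198 - 4 * 88/3 = 242/3

242/3


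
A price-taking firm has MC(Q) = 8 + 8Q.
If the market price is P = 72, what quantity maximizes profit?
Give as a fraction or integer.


In perfect competition, profit is maximized where P = MC.
72 = 8 + 8Q
64 = 8Q
Q* = 64/8 = 8

8


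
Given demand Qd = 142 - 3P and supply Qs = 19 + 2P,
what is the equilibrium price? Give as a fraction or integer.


At equilibrium, Qd = Qs.
142 - 3P = 19 + 2P
142 - 19 = 3P + 2P
123 = 5P
P* = 123/5 = 123/5

123/5


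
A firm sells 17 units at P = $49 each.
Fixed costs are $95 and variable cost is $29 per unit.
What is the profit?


Total Revenue = P * Q = 49 * 17 = $833
Total Cost = FC + VC*Q = 95 + 29*17 = $588
Profit = TR - TC = 833 - 588 = $245

$245


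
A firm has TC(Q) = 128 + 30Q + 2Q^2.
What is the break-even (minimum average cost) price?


AC(Q) = 128/Q + 30 + 2Q
To minimize: dAC/dQ = -128/Q^2 + 2 = 0
Q^2 = 128/2 = 64
Q* = 8
Min AC = 128/8 + 30 + 2*8
Min AC = 16 + 30 + 16 = 62

62


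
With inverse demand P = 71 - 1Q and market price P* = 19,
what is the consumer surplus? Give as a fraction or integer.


Maximum willingness to pay (at Q=0): P_max = 71
Quantity demanded at P* = 19:
Q* = (71 - 19)/1 = 52
CS = (1/2) * Q* * (P_max - P*)
CS = (1/2) * 52 * (71 - 19)
CS = (1/2) * 52 * 52 = 1352

1352


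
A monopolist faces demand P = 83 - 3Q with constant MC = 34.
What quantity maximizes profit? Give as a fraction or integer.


TR = P*Q = (83 - 3Q)Q = 83Q - 3Q^2
MR = dTR/dQ = 83 - 6Q
Set MR = MC:
83 - 6Q = 34
49 = 6Q
Q* = 49/6 = 49/6

49/6


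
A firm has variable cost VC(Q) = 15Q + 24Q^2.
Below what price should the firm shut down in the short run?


AVC(Q) = VC(Q)/Q = 15 + 24Q
AVC is increasing in Q, so minimum AVC is at Q -> 0+.
Min AVC = 15
The firm should shut down if P < 15.

15


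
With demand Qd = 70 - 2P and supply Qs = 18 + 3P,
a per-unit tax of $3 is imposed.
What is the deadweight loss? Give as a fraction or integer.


Pre-tax equilibrium quantity: Q* = 246/5
Post-tax equilibrium quantity: Q_tax = 228/5
Reduction in quantity: Q* - Q_tax = 18/5
DWL = (1/2) * tax * (Q* - Q_tax)
DWL = (1/2) * 3 * 18/5 = 27/5

27/5


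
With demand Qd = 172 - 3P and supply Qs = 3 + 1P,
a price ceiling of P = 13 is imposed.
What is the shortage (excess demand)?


At P = 13:
Qd = 172 - 3*13 = 133
Qs = 3 + 1*13 = 16
Shortage = Qd - Qs = 133 - 16 = 117

117


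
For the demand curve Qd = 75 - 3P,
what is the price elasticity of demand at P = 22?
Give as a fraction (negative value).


dQ/dP = -3
At P = 22: Q = 75 - 3*22 = 9
E = (dQ/dP)(P/Q) = (-3)(22/9) = -22/3

-22/3


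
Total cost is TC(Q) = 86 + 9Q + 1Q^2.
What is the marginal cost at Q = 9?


MC = dTC/dQ = 9 + 2*1*Q
At Q = 9:
MC = 9 + 2*9
MC = 9 + 18 = 27

27


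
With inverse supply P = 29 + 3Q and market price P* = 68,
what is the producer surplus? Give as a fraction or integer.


Minimum supply price (at Q=0): P_min = 29
Quantity supplied at P* = 68:
Q* = (68 - 29)/3 = 13
PS = (1/2) * Q* * (P* - P_min)
PS = (1/2) * 13 * (68 - 29)
PS = (1/2) * 13 * 39 = 507/2

507/2


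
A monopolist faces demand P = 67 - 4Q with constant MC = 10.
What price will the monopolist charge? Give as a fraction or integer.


MR = 67 - 8Q
Set MR = MC: 67 - 8Q = 10
Q* = 57/8
Substitute into demand:
P* = 67 - 4*57/8 = 77/2

77/2


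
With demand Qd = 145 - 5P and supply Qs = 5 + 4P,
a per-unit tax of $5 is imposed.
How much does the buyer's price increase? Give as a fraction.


With a per-unit tax, the buyer's price increase depends on relative slopes.
Supply slope: d = 4, Demand slope: b = 5
Buyer's price increase = d * tax / (b + d)
= 4 * 5 / (5 + 4)
= 20 / 9 = 20/9

20/9


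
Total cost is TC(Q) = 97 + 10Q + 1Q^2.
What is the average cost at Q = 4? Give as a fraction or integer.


TC(4) = 97 + 10*4 + 1*4^2
TC(4) = 97 + 40 + 16 = 153
AC = TC/Q = 153/4 = 153/4

153/4


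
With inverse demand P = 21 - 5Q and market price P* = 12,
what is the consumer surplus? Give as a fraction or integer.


Maximum willingness to pay (at Q=0): P_max = 21
Quantity demanded at P* = 12:
Q* = (21 - 12)/5 = 9/5
CS = (1/2) * Q* * (P_max - P*)
CS = (1/2) * 9/5 * (21 - 12)
CS = (1/2) * 9/5 * 9 = 81/10

81/10


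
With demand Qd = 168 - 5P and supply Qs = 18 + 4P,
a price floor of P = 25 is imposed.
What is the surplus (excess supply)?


At P = 25:
Qd = 168 - 5*25 = 43
Qs = 18 + 4*25 = 118
Surplus = Qs - Qd = 118 - 43 = 75

75


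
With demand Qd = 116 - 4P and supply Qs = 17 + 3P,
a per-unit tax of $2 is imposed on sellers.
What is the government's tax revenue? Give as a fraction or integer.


With tax on sellers, new supply: Qs' = 17 + 3(P - 2)
= 11 + 3P
New equilibrium quantity:
Q_new = 56
Tax revenue = tax * Q_new = 2 * 56 = 112

112


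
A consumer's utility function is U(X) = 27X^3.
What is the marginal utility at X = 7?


MU = dU/dX = 27*3*X^(3-1)
MU = 81*X^2
At X = 7:
MU = 81 * 7^2
MU = 81 * 49 = 3969

3969


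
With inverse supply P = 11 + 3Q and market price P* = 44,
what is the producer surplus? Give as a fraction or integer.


Minimum supply price (at Q=0): P_min = 11
Quantity supplied at P* = 44:
Q* = (44 - 11)/3 = 11
PS = (1/2) * Q* * (P* - P_min)
PS = (1/2) * 11 * (44 - 11)
PS = (1/2) * 11 * 33 = 363/2

363/2


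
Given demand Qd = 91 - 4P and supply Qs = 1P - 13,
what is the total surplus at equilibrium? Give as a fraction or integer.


Find equilibrium: 91 - 4P = 1P - 13
91 + 13 = 5P
P* = 104/5 = 104/5
Q* = 1*104/5 - 13 = 39/5
Inverse demand: P = 91/4 - Q/4, so P_max = 91/4
Inverse supply: P = 13 + Q/1, so P_min = 13
CS = (1/2) * 39/5 * (91/4 - 104/5) = 1521/200
PS = (1/2) * 39/5 * (104/5 - 13) = 1521/50
TS = CS + PS = 1521/200 + 1521/50 = 1521/40

1521/40


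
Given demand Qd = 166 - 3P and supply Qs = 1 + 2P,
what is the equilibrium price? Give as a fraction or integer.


At equilibrium, Qd = Qs.
166 - 3P = 1 + 2P
166 - 1 = 3P + 2P
165 = 5P
P* = 165/5 = 33

33


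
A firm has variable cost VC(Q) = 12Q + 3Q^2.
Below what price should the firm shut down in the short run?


AVC(Q) = VC(Q)/Q = 12 + 3Q
AVC is increasing in Q, so minimum AVC is at Q -> 0+.
Min AVC = 12
The firm should shut down if P < 12.

12


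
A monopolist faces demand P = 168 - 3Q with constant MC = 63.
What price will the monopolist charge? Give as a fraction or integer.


MR = 168 - 6Q
Set MR = MC: 168 - 6Q = 63
Q* = 35/2
Substitute into demand:
P* = 168 - 3*35/2 = 231/2

231/2


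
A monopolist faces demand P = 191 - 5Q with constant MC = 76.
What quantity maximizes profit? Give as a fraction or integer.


TR = P*Q = (191 - 5Q)Q = 191Q - 5Q^2
MR = dTR/dQ = 191 - 10Q
Set MR = MC:
191 - 10Q = 76
115 = 10Q
Q* = 115/10 = 23/2

23/2


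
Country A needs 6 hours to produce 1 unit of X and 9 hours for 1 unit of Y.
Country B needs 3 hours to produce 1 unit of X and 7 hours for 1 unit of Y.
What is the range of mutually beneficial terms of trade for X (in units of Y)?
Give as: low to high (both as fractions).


Opportunity cost of X for Country A = hours_X / hours_Y = 6/9 = 2/3 units of Y
Opportunity cost of X for Country B = hours_X / hours_Y = 3/7 = 3/7 units of Y
Terms of trade must be between the two opportunity costs.
Range: 3/7 to 2/3

3/7 to 2/3


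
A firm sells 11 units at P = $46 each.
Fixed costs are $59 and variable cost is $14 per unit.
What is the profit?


Total Revenue = P * Q = 46 * 11 = $506
Total Cost = FC + VC*Q = 59 + 14*11 = $213
Profit = TR - TC = 506 - 213 = $293

$293


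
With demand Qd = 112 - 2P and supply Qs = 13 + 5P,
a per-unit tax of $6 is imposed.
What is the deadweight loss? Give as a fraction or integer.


Pre-tax equilibrium quantity: Q* = 586/7
Post-tax equilibrium quantity: Q_tax = 526/7
Reduction in quantity: Q* - Q_tax = 60/7
DWL = (1/2) * tax * (Q* - Q_tax)
DWL = (1/2) * 6 * 60/7 = 180/7

180/7


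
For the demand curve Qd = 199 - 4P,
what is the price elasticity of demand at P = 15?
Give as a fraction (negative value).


dQ/dP = -4
At P = 15: Q = 199 - 4*15 = 139
E = (dQ/dP)(P/Q) = (-4)(15/139) = -60/139

-60/139


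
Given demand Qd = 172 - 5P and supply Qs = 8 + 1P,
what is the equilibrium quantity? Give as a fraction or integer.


First find equilibrium price:
172 - 5P = 8 + 1P
P* = 164/6 = 82/3
Then substitute into demand:
Q* = 172 - 5 * 82/3 = 106/3

106/3


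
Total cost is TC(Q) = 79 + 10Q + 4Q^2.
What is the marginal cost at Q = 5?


MC = dTC/dQ = 10 + 2*4*Q
At Q = 5:
MC = 10 + 8*5
MC = 10 + 40 = 50

50


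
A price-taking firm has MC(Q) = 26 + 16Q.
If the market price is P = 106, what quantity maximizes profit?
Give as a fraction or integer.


In perfect competition, profit is maximized where P = MC.
106 = 26 + 16Q
80 = 16Q
Q* = 80/16 = 5

5


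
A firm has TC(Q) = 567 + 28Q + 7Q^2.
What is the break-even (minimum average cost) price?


AC(Q) = 567/Q + 28 + 7Q
To minimize: dAC/dQ = -567/Q^2 + 7 = 0
Q^2 = 567/7 = 81
Q* = 9
Min AC = 567/9 + 28 + 7*9
Min AC = 63 + 28 + 63 = 154

154


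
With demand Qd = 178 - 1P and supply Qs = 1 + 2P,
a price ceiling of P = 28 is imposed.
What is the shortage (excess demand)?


At P = 28:
Qd = 178 - 1*28 = 150
Qs = 1 + 2*28 = 57
Shortage = Qd - Qs = 150 - 57 = 93

93


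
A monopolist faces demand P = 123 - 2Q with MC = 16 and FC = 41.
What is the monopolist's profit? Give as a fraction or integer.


MR = MC: 123 - 4Q = 16
Q* = 107/4
P* = 123 - 2*107/4 = 139/2
Profit = (P* - MC)*Q* - FC
= (139/2 - 16)*107/4 - 41
= 107/2*107/4 - 41
= 11449/8 - 41 = 11121/8

11121/8


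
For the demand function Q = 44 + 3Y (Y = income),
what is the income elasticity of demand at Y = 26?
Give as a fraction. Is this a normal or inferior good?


dQ/dY = 3
At Y = 26: Q = 44 + 3*26 = 122
Ey = (dQ/dY)(Y/Q) = 3 * 26 / 122 = 39/61
Since Ey > 0, this is a normal good.

39/61 (normal good)


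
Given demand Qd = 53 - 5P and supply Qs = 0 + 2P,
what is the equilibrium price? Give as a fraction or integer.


At equilibrium, Qd = Qs.
53 - 5P = 0 + 2P
53 - 0 = 5P + 2P
53 = 7P
P* = 53/7 = 53/7

53/7


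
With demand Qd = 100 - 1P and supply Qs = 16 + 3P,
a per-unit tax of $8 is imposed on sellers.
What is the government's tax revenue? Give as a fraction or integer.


With tax on sellers, new supply: Qs' = 16 + 3(P - 8)
= 3P - 8
New equilibrium quantity:
Q_new = 73
Tax revenue = tax * Q_new = 8 * 73 = 584

584


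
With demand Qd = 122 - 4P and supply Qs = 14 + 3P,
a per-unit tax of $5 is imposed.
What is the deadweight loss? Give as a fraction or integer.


Pre-tax equilibrium quantity: Q* = 422/7
Post-tax equilibrium quantity: Q_tax = 362/7
Reduction in quantity: Q* - Q_tax = 60/7
DWL = (1/2) * tax * (Q* - Q_tax)
DWL = (1/2) * 5 * 60/7 = 150/7

150/7


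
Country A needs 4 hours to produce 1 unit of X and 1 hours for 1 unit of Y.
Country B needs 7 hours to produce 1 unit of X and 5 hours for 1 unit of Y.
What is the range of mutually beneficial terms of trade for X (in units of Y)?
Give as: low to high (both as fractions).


Opportunity cost of X for Country A = hours_X / hours_Y = 4/1 = 4 units of Y
Opportunity cost of X for Country B = hours_X / hours_Y = 7/5 = 7/5 units of Y
Terms of trade must be between the two opportunity costs.
Range: 7/5 to 4

7/5 to 4


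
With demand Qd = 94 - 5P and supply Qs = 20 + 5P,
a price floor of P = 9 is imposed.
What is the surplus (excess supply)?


At P = 9:
Qd = 94 - 5*9 = 49
Qs = 20 + 5*9 = 65
Surplus = Qs - Qd = 65 - 49 = 16

16


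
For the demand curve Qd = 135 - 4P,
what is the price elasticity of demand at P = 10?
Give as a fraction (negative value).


dQ/dP = -4
At P = 10: Q = 135 - 4*10 = 95
E = (dQ/dP)(P/Q) = (-4)(10/95) = -8/19

-8/19


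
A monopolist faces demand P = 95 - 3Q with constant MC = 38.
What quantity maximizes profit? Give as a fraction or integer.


TR = P*Q = (95 - 3Q)Q = 95Q - 3Q^2
MR = dTR/dQ = 95 - 6Q
Set MR = MC:
95 - 6Q = 38
57 = 6Q
Q* = 57/6 = 19/2

19/2


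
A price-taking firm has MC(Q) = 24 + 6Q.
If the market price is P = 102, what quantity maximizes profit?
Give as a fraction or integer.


In perfect competition, profit is maximized where P = MC.
102 = 24 + 6Q
78 = 6Q
Q* = 78/6 = 13

13


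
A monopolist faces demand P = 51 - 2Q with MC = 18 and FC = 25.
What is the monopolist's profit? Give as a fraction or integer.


MR = MC: 51 - 4Q = 18
Q* = 33/4
P* = 51 - 2*33/4 = 69/2
Profit = (P* - MC)*Q* - FC
= (69/2 - 18)*33/4 - 25
= 33/2*33/4 - 25
= 1089/8 - 25 = 889/8

889/8


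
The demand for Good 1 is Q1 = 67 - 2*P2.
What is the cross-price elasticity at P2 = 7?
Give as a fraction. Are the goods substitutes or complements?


dQ1/dP2 = -2
At P2 = 7: Q1 = 67 - 2*7 = 53
Exy = (dQ1/dP2)(P2/Q1) = -2 * 7 / 53 = -14/53
Since Exy < 0, the goods are complements.

-14/53 (complements)


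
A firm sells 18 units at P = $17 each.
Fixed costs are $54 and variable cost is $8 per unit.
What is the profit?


Total Revenue = P * Q = 17 * 18 = $306
Total Cost = FC + VC*Q = 54 + 8*18 = $198
Profit = TR - TC = 306 - 198 = $108

$108
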